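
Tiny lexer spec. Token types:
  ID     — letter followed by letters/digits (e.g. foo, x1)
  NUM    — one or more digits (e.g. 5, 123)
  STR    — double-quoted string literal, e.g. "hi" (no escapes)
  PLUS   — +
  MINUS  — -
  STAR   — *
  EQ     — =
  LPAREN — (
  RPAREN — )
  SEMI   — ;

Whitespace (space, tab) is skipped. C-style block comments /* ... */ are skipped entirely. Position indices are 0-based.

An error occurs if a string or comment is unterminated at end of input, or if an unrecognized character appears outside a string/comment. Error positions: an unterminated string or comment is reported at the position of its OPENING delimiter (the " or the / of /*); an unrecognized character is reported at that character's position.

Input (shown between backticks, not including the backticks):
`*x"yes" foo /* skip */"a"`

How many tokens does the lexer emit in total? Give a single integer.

pos=0: emit STAR '*'
pos=1: emit ID 'x' (now at pos=2)
pos=2: enter STRING mode
pos=2: emit STR "yes" (now at pos=7)
pos=8: emit ID 'foo' (now at pos=11)
pos=12: enter COMMENT mode (saw '/*')
exit COMMENT mode (now at pos=22)
pos=22: enter STRING mode
pos=22: emit STR "a" (now at pos=25)
DONE. 5 tokens: [STAR, ID, STR, ID, STR]

Answer: 5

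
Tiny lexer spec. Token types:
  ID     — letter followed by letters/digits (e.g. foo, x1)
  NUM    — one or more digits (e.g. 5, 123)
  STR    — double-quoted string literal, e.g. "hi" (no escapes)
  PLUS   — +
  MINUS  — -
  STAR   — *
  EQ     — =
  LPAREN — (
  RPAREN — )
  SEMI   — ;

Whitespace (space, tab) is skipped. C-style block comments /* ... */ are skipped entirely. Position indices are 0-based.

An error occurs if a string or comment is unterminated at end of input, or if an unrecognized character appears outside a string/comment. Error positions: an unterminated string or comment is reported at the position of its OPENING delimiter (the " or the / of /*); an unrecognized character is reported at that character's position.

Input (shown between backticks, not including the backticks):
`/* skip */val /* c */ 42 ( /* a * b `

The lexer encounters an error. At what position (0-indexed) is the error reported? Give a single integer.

pos=0: enter COMMENT mode (saw '/*')
exit COMMENT mode (now at pos=10)
pos=10: emit ID 'val' (now at pos=13)
pos=14: enter COMMENT mode (saw '/*')
exit COMMENT mode (now at pos=21)
pos=22: emit NUM '42' (now at pos=24)
pos=25: emit LPAREN '('
pos=27: enter COMMENT mode (saw '/*')
pos=27: ERROR — unterminated comment (reached EOF)

Answer: 27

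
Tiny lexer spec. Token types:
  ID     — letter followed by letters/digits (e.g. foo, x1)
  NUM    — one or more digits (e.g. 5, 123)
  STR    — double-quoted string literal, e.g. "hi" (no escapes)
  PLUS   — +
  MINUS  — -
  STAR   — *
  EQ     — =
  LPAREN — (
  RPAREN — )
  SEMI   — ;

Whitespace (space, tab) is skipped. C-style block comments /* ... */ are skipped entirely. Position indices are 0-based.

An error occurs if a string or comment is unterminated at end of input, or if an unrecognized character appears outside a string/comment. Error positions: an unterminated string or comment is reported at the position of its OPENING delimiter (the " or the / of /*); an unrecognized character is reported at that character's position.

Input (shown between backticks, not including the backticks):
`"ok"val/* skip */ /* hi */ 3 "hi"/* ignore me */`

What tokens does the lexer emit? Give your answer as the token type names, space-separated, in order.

Answer: STR ID NUM STR

Derivation:
pos=0: enter STRING mode
pos=0: emit STR "ok" (now at pos=4)
pos=4: emit ID 'val' (now at pos=7)
pos=7: enter COMMENT mode (saw '/*')
exit COMMENT mode (now at pos=17)
pos=18: enter COMMENT mode (saw '/*')
exit COMMENT mode (now at pos=26)
pos=27: emit NUM '3' (now at pos=28)
pos=29: enter STRING mode
pos=29: emit STR "hi" (now at pos=33)
pos=33: enter COMMENT mode (saw '/*')
exit COMMENT mode (now at pos=48)
DONE. 4 tokens: [STR, ID, NUM, STR]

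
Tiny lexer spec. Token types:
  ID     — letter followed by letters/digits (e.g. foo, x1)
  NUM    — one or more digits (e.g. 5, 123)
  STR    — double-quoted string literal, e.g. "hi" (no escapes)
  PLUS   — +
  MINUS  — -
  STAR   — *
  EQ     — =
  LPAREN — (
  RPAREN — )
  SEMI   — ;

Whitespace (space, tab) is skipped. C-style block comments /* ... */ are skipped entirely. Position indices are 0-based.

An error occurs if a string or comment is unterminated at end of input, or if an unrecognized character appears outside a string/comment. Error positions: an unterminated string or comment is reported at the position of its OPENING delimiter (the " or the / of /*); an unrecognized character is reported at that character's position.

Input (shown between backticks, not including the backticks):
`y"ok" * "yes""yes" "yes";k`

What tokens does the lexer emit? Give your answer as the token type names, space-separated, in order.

Answer: ID STR STAR STR STR STR SEMI ID

Derivation:
pos=0: emit ID 'y' (now at pos=1)
pos=1: enter STRING mode
pos=1: emit STR "ok" (now at pos=5)
pos=6: emit STAR '*'
pos=8: enter STRING mode
pos=8: emit STR "yes" (now at pos=13)
pos=13: enter STRING mode
pos=13: emit STR "yes" (now at pos=18)
pos=19: enter STRING mode
pos=19: emit STR "yes" (now at pos=24)
pos=24: emit SEMI ';'
pos=25: emit ID 'k' (now at pos=26)
DONE. 8 tokens: [ID, STR, STAR, STR, STR, STR, SEMI, ID]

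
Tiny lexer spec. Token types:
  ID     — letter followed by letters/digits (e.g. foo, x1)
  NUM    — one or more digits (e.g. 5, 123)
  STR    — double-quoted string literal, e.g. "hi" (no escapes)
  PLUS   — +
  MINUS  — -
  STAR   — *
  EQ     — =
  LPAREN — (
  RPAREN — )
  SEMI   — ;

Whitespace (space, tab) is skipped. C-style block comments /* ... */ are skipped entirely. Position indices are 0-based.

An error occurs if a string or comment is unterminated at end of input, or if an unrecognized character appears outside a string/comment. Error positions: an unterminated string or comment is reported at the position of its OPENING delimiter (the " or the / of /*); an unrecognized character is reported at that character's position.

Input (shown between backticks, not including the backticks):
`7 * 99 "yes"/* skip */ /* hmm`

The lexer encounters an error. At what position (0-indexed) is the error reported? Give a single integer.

Answer: 23

Derivation:
pos=0: emit NUM '7' (now at pos=1)
pos=2: emit STAR '*'
pos=4: emit NUM '99' (now at pos=6)
pos=7: enter STRING mode
pos=7: emit STR "yes" (now at pos=12)
pos=12: enter COMMENT mode (saw '/*')
exit COMMENT mode (now at pos=22)
pos=23: enter COMMENT mode (saw '/*')
pos=23: ERROR — unterminated comment (reached EOF)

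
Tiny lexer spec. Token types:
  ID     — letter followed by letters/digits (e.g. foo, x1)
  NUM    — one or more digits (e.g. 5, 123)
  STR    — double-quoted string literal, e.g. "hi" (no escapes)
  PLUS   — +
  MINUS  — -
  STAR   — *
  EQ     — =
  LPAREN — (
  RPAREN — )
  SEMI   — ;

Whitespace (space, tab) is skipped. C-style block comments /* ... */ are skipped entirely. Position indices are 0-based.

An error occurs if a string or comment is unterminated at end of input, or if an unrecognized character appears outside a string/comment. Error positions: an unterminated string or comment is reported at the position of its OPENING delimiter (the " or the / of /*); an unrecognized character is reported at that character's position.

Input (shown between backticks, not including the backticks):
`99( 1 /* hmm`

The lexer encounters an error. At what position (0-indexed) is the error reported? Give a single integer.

pos=0: emit NUM '99' (now at pos=2)
pos=2: emit LPAREN '('
pos=4: emit NUM '1' (now at pos=5)
pos=6: enter COMMENT mode (saw '/*')
pos=6: ERROR — unterminated comment (reached EOF)

Answer: 6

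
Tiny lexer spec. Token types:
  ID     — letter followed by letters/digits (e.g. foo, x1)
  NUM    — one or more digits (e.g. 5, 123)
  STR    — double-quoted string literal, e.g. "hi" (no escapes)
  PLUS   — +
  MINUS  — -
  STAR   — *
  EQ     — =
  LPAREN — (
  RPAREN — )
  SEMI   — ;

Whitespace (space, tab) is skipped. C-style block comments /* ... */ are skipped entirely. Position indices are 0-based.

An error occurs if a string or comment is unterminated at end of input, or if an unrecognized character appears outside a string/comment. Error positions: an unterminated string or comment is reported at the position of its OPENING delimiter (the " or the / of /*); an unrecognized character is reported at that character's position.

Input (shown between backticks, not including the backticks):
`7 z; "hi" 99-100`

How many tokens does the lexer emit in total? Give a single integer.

Answer: 7

Derivation:
pos=0: emit NUM '7' (now at pos=1)
pos=2: emit ID 'z' (now at pos=3)
pos=3: emit SEMI ';'
pos=5: enter STRING mode
pos=5: emit STR "hi" (now at pos=9)
pos=10: emit NUM '99' (now at pos=12)
pos=12: emit MINUS '-'
pos=13: emit NUM '100' (now at pos=16)
DONE. 7 tokens: [NUM, ID, SEMI, STR, NUM, MINUS, NUM]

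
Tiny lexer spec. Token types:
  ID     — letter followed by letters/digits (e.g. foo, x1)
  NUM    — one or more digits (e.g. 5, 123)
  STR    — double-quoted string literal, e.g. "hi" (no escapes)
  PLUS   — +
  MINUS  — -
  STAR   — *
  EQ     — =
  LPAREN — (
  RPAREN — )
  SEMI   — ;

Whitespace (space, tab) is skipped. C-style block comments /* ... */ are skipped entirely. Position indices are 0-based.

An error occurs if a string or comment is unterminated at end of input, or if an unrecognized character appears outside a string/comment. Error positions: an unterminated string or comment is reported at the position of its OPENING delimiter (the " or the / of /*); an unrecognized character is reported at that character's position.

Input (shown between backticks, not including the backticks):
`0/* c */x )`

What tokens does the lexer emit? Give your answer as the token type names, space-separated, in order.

pos=0: emit NUM '0' (now at pos=1)
pos=1: enter COMMENT mode (saw '/*')
exit COMMENT mode (now at pos=8)
pos=8: emit ID 'x' (now at pos=9)
pos=10: emit RPAREN ')'
DONE. 3 tokens: [NUM, ID, RPAREN]

Answer: NUM ID RPAREN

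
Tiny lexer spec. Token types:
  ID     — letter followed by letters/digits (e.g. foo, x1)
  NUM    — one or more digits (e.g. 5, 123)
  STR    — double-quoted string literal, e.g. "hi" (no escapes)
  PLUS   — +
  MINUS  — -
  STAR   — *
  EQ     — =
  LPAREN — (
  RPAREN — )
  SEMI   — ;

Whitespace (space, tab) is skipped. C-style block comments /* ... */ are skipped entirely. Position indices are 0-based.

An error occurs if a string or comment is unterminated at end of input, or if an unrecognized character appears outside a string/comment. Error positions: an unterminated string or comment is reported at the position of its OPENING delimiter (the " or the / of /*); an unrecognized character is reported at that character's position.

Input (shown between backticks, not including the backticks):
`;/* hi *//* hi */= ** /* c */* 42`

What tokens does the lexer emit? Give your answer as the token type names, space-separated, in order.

Answer: SEMI EQ STAR STAR STAR NUM

Derivation:
pos=0: emit SEMI ';'
pos=1: enter COMMENT mode (saw '/*')
exit COMMENT mode (now at pos=9)
pos=9: enter COMMENT mode (saw '/*')
exit COMMENT mode (now at pos=17)
pos=17: emit EQ '='
pos=19: emit STAR '*'
pos=20: emit STAR '*'
pos=22: enter COMMENT mode (saw '/*')
exit COMMENT mode (now at pos=29)
pos=29: emit STAR '*'
pos=31: emit NUM '42' (now at pos=33)
DONE. 6 tokens: [SEMI, EQ, STAR, STAR, STAR, NUM]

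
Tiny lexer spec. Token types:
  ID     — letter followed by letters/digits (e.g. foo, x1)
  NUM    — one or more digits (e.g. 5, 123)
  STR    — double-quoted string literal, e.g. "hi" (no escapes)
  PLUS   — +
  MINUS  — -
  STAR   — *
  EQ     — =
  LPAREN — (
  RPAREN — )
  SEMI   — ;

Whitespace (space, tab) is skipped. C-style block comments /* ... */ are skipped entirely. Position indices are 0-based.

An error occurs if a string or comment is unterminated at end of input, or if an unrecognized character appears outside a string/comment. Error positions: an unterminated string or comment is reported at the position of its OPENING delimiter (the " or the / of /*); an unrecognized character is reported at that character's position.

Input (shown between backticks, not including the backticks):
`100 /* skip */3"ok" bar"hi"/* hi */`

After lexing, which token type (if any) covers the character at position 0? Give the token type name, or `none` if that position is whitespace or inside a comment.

Answer: NUM

Derivation:
pos=0: emit NUM '100' (now at pos=3)
pos=4: enter COMMENT mode (saw '/*')
exit COMMENT mode (now at pos=14)
pos=14: emit NUM '3' (now at pos=15)
pos=15: enter STRING mode
pos=15: emit STR "ok" (now at pos=19)
pos=20: emit ID 'bar' (now at pos=23)
pos=23: enter STRING mode
pos=23: emit STR "hi" (now at pos=27)
pos=27: enter COMMENT mode (saw '/*')
exit COMMENT mode (now at pos=35)
DONE. 5 tokens: [NUM, NUM, STR, ID, STR]
Position 0: char is '1' -> NUM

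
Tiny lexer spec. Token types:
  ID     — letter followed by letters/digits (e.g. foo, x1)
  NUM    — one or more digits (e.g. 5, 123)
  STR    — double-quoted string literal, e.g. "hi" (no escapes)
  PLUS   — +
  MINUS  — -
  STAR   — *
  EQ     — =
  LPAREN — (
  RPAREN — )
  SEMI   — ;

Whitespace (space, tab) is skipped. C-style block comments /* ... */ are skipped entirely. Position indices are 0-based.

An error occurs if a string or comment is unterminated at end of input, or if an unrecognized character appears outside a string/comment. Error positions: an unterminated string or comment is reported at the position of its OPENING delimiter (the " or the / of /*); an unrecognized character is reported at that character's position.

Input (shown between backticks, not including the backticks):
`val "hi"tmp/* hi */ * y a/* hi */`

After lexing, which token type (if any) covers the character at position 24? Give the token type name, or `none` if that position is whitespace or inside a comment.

pos=0: emit ID 'val' (now at pos=3)
pos=4: enter STRING mode
pos=4: emit STR "hi" (now at pos=8)
pos=8: emit ID 'tmp' (now at pos=11)
pos=11: enter COMMENT mode (saw '/*')
exit COMMENT mode (now at pos=19)
pos=20: emit STAR '*'
pos=22: emit ID 'y' (now at pos=23)
pos=24: emit ID 'a' (now at pos=25)
pos=25: enter COMMENT mode (saw '/*')
exit COMMENT mode (now at pos=33)
DONE. 6 tokens: [ID, STR, ID, STAR, ID, ID]
Position 24: char is 'a' -> ID

Answer: ID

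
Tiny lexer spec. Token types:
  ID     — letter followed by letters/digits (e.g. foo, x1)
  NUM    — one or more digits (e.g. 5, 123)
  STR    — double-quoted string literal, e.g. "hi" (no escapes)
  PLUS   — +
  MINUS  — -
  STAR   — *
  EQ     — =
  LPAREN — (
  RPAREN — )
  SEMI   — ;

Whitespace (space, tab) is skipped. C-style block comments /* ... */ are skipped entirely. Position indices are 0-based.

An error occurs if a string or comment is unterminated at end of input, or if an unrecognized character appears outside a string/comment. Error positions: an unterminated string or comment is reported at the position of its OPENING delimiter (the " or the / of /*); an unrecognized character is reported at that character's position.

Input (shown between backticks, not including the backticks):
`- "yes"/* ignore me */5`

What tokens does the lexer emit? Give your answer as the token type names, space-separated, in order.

pos=0: emit MINUS '-'
pos=2: enter STRING mode
pos=2: emit STR "yes" (now at pos=7)
pos=7: enter COMMENT mode (saw '/*')
exit COMMENT mode (now at pos=22)
pos=22: emit NUM '5' (now at pos=23)
DONE. 3 tokens: [MINUS, STR, NUM]

Answer: MINUS STR NUM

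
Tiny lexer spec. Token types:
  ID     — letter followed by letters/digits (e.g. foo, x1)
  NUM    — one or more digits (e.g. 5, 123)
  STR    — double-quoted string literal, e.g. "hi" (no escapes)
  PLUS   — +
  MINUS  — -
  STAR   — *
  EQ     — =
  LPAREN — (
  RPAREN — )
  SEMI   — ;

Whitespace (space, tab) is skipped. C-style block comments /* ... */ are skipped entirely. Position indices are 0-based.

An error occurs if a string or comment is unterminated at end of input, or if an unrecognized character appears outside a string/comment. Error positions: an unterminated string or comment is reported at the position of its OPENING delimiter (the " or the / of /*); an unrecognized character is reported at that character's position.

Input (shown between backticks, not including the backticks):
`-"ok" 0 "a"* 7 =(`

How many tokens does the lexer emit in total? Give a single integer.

Answer: 8

Derivation:
pos=0: emit MINUS '-'
pos=1: enter STRING mode
pos=1: emit STR "ok" (now at pos=5)
pos=6: emit NUM '0' (now at pos=7)
pos=8: enter STRING mode
pos=8: emit STR "a" (now at pos=11)
pos=11: emit STAR '*'
pos=13: emit NUM '7' (now at pos=14)
pos=15: emit EQ '='
pos=16: emit LPAREN '('
DONE. 8 tokens: [MINUS, STR, NUM, STR, STAR, NUM, EQ, LPAREN]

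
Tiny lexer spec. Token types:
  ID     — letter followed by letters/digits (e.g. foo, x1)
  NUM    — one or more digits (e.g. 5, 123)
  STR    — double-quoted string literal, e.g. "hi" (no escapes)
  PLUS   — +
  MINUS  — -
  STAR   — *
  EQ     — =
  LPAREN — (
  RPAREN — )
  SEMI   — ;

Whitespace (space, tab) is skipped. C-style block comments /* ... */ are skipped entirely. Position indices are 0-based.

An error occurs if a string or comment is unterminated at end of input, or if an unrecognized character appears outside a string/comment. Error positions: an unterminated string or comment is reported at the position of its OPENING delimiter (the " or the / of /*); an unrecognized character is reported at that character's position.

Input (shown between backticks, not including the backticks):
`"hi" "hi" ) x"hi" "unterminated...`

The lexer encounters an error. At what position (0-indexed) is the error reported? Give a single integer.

pos=0: enter STRING mode
pos=0: emit STR "hi" (now at pos=4)
pos=5: enter STRING mode
pos=5: emit STR "hi" (now at pos=9)
pos=10: emit RPAREN ')'
pos=12: emit ID 'x' (now at pos=13)
pos=13: enter STRING mode
pos=13: emit STR "hi" (now at pos=17)
pos=18: enter STRING mode
pos=18: ERROR — unterminated string

Answer: 18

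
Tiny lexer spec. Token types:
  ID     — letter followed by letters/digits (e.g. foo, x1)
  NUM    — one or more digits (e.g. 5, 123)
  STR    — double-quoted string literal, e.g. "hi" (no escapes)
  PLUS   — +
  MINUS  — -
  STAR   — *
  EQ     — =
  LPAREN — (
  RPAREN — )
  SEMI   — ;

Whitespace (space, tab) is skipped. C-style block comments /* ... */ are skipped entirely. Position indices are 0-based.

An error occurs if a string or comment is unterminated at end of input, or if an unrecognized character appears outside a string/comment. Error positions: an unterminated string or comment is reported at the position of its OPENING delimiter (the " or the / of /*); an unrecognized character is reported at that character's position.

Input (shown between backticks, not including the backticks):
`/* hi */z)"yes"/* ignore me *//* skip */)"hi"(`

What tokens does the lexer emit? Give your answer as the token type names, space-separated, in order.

Answer: ID RPAREN STR RPAREN STR LPAREN

Derivation:
pos=0: enter COMMENT mode (saw '/*')
exit COMMENT mode (now at pos=8)
pos=8: emit ID 'z' (now at pos=9)
pos=9: emit RPAREN ')'
pos=10: enter STRING mode
pos=10: emit STR "yes" (now at pos=15)
pos=15: enter COMMENT mode (saw '/*')
exit COMMENT mode (now at pos=30)
pos=30: enter COMMENT mode (saw '/*')
exit COMMENT mode (now at pos=40)
pos=40: emit RPAREN ')'
pos=41: enter STRING mode
pos=41: emit STR "hi" (now at pos=45)
pos=45: emit LPAREN '('
DONE. 6 tokens: [ID, RPAREN, STR, RPAREN, STR, LPAREN]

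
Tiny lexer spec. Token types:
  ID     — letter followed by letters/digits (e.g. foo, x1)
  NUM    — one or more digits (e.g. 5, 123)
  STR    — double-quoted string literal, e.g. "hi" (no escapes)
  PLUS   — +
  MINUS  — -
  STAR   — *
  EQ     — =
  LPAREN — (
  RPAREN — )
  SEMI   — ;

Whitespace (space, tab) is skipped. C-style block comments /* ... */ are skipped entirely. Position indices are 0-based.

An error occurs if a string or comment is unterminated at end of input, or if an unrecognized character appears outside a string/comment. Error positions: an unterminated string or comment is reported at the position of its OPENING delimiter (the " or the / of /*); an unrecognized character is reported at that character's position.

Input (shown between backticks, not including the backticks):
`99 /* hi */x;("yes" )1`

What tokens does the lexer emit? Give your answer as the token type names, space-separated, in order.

Answer: NUM ID SEMI LPAREN STR RPAREN NUM

Derivation:
pos=0: emit NUM '99' (now at pos=2)
pos=3: enter COMMENT mode (saw '/*')
exit COMMENT mode (now at pos=11)
pos=11: emit ID 'x' (now at pos=12)
pos=12: emit SEMI ';'
pos=13: emit LPAREN '('
pos=14: enter STRING mode
pos=14: emit STR "yes" (now at pos=19)
pos=20: emit RPAREN ')'
pos=21: emit NUM '1' (now at pos=22)
DONE. 7 tokens: [NUM, ID, SEMI, LPAREN, STR, RPAREN, NUM]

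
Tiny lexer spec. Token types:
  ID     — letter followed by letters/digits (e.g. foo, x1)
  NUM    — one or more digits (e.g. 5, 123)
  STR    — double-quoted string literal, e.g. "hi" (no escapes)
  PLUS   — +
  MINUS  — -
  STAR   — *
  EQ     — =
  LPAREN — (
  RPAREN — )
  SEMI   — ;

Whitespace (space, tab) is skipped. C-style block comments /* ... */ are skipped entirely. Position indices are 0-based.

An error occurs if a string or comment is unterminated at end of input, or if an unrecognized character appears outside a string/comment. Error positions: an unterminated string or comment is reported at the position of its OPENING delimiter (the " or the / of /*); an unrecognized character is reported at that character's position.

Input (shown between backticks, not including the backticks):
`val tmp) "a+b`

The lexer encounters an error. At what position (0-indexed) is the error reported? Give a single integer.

Answer: 9

Derivation:
pos=0: emit ID 'val' (now at pos=3)
pos=4: emit ID 'tmp' (now at pos=7)
pos=7: emit RPAREN ')'
pos=9: enter STRING mode
pos=9: ERROR — unterminated string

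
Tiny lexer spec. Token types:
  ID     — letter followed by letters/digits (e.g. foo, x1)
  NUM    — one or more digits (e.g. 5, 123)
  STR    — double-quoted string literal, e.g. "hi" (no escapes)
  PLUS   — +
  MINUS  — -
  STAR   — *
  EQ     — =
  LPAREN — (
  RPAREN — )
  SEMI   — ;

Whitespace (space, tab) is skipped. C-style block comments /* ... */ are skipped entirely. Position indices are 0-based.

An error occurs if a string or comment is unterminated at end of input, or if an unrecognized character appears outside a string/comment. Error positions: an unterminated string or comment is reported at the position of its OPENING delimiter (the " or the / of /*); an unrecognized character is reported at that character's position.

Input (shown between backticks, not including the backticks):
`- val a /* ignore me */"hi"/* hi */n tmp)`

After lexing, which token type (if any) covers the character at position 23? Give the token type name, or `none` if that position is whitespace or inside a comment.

pos=0: emit MINUS '-'
pos=2: emit ID 'val' (now at pos=5)
pos=6: emit ID 'a' (now at pos=7)
pos=8: enter COMMENT mode (saw '/*')
exit COMMENT mode (now at pos=23)
pos=23: enter STRING mode
pos=23: emit STR "hi" (now at pos=27)
pos=27: enter COMMENT mode (saw '/*')
exit COMMENT mode (now at pos=35)
pos=35: emit ID 'n' (now at pos=36)
pos=37: emit ID 'tmp' (now at pos=40)
pos=40: emit RPAREN ')'
DONE. 7 tokens: [MINUS, ID, ID, STR, ID, ID, RPAREN]
Position 23: char is '"' -> STR

Answer: STR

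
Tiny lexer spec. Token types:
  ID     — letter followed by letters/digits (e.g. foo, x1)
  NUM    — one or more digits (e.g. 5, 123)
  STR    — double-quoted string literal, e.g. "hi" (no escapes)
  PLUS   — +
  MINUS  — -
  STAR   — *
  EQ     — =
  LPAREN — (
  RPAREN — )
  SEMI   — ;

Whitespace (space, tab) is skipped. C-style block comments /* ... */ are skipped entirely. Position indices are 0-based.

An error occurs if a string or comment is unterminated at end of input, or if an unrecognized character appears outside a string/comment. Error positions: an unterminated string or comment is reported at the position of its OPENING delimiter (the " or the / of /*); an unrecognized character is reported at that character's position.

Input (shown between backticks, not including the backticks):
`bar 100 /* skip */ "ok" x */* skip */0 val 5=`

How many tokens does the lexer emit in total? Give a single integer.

Answer: 9

Derivation:
pos=0: emit ID 'bar' (now at pos=3)
pos=4: emit NUM '100' (now at pos=7)
pos=8: enter COMMENT mode (saw '/*')
exit COMMENT mode (now at pos=18)
pos=19: enter STRING mode
pos=19: emit STR "ok" (now at pos=23)
pos=24: emit ID 'x' (now at pos=25)
pos=26: emit STAR '*'
pos=27: enter COMMENT mode (saw '/*')
exit COMMENT mode (now at pos=37)
pos=37: emit NUM '0' (now at pos=38)
pos=39: emit ID 'val' (now at pos=42)
pos=43: emit NUM '5' (now at pos=44)
pos=44: emit EQ '='
DONE. 9 tokens: [ID, NUM, STR, ID, STAR, NUM, ID, NUM, EQ]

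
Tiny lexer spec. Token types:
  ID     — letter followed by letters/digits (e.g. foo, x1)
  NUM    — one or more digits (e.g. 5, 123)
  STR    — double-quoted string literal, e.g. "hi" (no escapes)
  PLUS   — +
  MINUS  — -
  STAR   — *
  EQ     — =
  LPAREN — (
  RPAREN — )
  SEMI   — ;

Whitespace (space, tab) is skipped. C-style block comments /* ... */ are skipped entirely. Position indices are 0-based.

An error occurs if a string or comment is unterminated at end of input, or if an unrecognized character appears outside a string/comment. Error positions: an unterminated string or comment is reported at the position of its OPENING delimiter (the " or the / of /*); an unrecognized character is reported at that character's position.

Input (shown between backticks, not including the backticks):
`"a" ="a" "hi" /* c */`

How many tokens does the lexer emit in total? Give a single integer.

Answer: 4

Derivation:
pos=0: enter STRING mode
pos=0: emit STR "a" (now at pos=3)
pos=4: emit EQ '='
pos=5: enter STRING mode
pos=5: emit STR "a" (now at pos=8)
pos=9: enter STRING mode
pos=9: emit STR "hi" (now at pos=13)
pos=14: enter COMMENT mode (saw '/*')
exit COMMENT mode (now at pos=21)
DONE. 4 tokens: [STR, EQ, STR, STR]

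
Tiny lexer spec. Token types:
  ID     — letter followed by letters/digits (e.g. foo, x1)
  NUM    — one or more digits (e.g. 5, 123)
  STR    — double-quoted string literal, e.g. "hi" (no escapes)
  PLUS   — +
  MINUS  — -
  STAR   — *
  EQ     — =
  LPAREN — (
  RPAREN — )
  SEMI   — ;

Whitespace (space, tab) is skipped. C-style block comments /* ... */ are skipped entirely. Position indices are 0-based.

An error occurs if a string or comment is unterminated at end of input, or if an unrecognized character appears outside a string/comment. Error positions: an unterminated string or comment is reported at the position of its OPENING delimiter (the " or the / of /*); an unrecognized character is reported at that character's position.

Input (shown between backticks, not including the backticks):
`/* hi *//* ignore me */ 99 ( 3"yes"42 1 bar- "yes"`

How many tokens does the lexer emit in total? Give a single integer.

Answer: 9

Derivation:
pos=0: enter COMMENT mode (saw '/*')
exit COMMENT mode (now at pos=8)
pos=8: enter COMMENT mode (saw '/*')
exit COMMENT mode (now at pos=23)
pos=24: emit NUM '99' (now at pos=26)
pos=27: emit LPAREN '('
pos=29: emit NUM '3' (now at pos=30)
pos=30: enter STRING mode
pos=30: emit STR "yes" (now at pos=35)
pos=35: emit NUM '42' (now at pos=37)
pos=38: emit NUM '1' (now at pos=39)
pos=40: emit ID 'bar' (now at pos=43)
pos=43: emit MINUS '-'
pos=45: enter STRING mode
pos=45: emit STR "yes" (now at pos=50)
DONE. 9 tokens: [NUM, LPAREN, NUM, STR, NUM, NUM, ID, MINUS, STR]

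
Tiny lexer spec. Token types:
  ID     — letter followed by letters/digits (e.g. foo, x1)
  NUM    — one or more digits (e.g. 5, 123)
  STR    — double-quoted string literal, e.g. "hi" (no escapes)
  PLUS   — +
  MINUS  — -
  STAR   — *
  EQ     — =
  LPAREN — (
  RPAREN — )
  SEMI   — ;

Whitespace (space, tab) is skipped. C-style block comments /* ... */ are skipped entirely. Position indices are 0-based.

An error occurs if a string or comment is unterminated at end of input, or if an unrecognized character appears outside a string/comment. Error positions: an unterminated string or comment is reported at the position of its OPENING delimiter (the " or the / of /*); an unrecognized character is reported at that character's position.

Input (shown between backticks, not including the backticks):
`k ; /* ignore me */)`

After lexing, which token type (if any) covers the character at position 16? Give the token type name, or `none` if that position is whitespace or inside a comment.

pos=0: emit ID 'k' (now at pos=1)
pos=2: emit SEMI ';'
pos=4: enter COMMENT mode (saw '/*')
exit COMMENT mode (now at pos=19)
pos=19: emit RPAREN ')'
DONE. 3 tokens: [ID, SEMI, RPAREN]
Position 16: char is ' ' -> none

Answer: none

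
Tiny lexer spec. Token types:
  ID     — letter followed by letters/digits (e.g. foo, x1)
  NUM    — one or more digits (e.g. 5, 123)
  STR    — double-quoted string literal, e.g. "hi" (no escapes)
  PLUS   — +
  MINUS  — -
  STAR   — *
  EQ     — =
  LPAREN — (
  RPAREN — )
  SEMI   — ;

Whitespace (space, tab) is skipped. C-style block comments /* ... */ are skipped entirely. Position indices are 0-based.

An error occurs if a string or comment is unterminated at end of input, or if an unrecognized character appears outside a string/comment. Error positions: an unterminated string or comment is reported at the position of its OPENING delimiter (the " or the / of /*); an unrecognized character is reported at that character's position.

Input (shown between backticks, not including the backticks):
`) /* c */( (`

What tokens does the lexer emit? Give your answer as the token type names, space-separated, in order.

Answer: RPAREN LPAREN LPAREN

Derivation:
pos=0: emit RPAREN ')'
pos=2: enter COMMENT mode (saw '/*')
exit COMMENT mode (now at pos=9)
pos=9: emit LPAREN '('
pos=11: emit LPAREN '('
DONE. 3 tokens: [RPAREN, LPAREN, LPAREN]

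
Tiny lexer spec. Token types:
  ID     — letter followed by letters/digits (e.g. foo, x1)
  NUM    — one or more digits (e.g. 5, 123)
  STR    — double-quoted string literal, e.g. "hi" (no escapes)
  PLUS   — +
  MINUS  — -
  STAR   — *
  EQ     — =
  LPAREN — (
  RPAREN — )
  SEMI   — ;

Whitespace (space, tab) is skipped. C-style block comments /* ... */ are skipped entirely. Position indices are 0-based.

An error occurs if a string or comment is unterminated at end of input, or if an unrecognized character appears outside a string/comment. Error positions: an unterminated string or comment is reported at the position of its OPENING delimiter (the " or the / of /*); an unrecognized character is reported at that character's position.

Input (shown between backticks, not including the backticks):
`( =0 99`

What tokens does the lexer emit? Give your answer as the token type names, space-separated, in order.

Answer: LPAREN EQ NUM NUM

Derivation:
pos=0: emit LPAREN '('
pos=2: emit EQ '='
pos=3: emit NUM '0' (now at pos=4)
pos=5: emit NUM '99' (now at pos=7)
DONE. 4 tokens: [LPAREN, EQ, NUM, NUM]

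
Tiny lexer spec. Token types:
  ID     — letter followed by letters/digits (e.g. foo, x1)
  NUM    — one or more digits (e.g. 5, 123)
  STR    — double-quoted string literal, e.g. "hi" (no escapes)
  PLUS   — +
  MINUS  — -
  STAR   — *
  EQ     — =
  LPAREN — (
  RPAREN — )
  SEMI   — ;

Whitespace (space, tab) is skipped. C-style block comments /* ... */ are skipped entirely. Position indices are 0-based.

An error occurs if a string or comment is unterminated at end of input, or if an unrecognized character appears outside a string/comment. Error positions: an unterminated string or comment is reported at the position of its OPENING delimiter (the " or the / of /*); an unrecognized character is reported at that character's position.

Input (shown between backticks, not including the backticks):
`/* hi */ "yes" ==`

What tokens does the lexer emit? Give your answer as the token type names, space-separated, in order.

Answer: STR EQ EQ

Derivation:
pos=0: enter COMMENT mode (saw '/*')
exit COMMENT mode (now at pos=8)
pos=9: enter STRING mode
pos=9: emit STR "yes" (now at pos=14)
pos=15: emit EQ '='
pos=16: emit EQ '='
DONE. 3 tokens: [STR, EQ, EQ]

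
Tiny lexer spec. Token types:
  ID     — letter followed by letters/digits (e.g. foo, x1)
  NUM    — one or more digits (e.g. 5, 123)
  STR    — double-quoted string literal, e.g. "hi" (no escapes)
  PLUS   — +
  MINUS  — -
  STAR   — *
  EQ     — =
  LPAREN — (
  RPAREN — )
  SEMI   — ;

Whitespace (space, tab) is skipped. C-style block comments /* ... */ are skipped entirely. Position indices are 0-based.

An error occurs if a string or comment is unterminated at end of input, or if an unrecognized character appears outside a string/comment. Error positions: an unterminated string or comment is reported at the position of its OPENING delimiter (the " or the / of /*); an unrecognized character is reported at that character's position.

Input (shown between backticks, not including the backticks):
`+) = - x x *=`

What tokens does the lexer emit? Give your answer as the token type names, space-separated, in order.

pos=0: emit PLUS '+'
pos=1: emit RPAREN ')'
pos=3: emit EQ '='
pos=5: emit MINUS '-'
pos=7: emit ID 'x' (now at pos=8)
pos=9: emit ID 'x' (now at pos=10)
pos=11: emit STAR '*'
pos=12: emit EQ '='
DONE. 8 tokens: [PLUS, RPAREN, EQ, MINUS, ID, ID, STAR, EQ]

Answer: PLUS RPAREN EQ MINUS ID ID STAR EQ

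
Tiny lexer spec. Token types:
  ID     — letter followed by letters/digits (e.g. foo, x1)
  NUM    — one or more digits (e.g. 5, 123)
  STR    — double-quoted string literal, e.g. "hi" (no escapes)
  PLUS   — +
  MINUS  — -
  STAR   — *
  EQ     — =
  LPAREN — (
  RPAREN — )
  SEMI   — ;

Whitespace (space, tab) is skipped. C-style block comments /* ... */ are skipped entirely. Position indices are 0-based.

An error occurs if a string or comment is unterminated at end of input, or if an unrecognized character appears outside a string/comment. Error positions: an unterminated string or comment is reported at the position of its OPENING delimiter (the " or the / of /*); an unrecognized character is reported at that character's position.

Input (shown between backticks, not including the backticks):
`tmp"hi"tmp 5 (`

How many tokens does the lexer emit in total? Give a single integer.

pos=0: emit ID 'tmp' (now at pos=3)
pos=3: enter STRING mode
pos=3: emit STR "hi" (now at pos=7)
pos=7: emit ID 'tmp' (now at pos=10)
pos=11: emit NUM '5' (now at pos=12)
pos=13: emit LPAREN '('
DONE. 5 tokens: [ID, STR, ID, NUM, LPAREN]

Answer: 5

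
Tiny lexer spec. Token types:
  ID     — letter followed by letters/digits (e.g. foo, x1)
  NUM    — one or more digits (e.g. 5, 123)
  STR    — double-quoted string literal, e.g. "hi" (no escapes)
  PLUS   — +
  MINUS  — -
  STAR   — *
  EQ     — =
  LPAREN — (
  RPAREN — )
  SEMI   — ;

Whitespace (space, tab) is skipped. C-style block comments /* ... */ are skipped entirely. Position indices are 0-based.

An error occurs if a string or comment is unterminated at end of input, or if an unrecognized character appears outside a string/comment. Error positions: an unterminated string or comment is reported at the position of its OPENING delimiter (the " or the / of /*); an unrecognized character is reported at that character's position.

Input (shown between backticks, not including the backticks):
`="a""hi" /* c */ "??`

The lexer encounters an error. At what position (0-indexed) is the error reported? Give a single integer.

Answer: 17

Derivation:
pos=0: emit EQ '='
pos=1: enter STRING mode
pos=1: emit STR "a" (now at pos=4)
pos=4: enter STRING mode
pos=4: emit STR "hi" (now at pos=8)
pos=9: enter COMMENT mode (saw '/*')
exit COMMENT mode (now at pos=16)
pos=17: enter STRING mode
pos=17: ERROR — unterminated string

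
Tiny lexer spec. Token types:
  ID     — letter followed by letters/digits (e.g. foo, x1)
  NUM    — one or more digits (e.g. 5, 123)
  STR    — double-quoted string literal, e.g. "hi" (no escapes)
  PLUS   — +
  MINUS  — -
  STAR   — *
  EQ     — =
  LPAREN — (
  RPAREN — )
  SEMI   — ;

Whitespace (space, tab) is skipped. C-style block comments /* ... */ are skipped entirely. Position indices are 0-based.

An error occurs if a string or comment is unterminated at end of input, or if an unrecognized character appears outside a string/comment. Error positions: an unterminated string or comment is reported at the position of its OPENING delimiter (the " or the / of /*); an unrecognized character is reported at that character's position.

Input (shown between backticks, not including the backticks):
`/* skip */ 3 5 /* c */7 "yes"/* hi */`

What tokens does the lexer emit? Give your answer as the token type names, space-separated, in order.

Answer: NUM NUM NUM STR

Derivation:
pos=0: enter COMMENT mode (saw '/*')
exit COMMENT mode (now at pos=10)
pos=11: emit NUM '3' (now at pos=12)
pos=13: emit NUM '5' (now at pos=14)
pos=15: enter COMMENT mode (saw '/*')
exit COMMENT mode (now at pos=22)
pos=22: emit NUM '7' (now at pos=23)
pos=24: enter STRING mode
pos=24: emit STR "yes" (now at pos=29)
pos=29: enter COMMENT mode (saw '/*')
exit COMMENT mode (now at pos=37)
DONE. 4 tokens: [NUM, NUM, NUM, STR]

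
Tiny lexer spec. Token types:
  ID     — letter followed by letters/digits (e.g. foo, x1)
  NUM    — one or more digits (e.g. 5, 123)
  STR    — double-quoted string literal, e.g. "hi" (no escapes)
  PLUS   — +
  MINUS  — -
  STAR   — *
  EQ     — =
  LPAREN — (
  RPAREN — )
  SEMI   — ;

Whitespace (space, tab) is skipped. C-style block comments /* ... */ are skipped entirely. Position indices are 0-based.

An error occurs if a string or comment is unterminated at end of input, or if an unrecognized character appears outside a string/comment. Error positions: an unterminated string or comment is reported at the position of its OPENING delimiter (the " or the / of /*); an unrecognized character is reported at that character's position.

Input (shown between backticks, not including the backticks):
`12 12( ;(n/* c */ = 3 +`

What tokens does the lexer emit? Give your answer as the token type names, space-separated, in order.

Answer: NUM NUM LPAREN SEMI LPAREN ID EQ NUM PLUS

Derivation:
pos=0: emit NUM '12' (now at pos=2)
pos=3: emit NUM '12' (now at pos=5)
pos=5: emit LPAREN '('
pos=7: emit SEMI ';'
pos=8: emit LPAREN '('
pos=9: emit ID 'n' (now at pos=10)
pos=10: enter COMMENT mode (saw '/*')
exit COMMENT mode (now at pos=17)
pos=18: emit EQ '='
pos=20: emit NUM '3' (now at pos=21)
pos=22: emit PLUS '+'
DONE. 9 tokens: [NUM, NUM, LPAREN, SEMI, LPAREN, ID, EQ, NUM, PLUS]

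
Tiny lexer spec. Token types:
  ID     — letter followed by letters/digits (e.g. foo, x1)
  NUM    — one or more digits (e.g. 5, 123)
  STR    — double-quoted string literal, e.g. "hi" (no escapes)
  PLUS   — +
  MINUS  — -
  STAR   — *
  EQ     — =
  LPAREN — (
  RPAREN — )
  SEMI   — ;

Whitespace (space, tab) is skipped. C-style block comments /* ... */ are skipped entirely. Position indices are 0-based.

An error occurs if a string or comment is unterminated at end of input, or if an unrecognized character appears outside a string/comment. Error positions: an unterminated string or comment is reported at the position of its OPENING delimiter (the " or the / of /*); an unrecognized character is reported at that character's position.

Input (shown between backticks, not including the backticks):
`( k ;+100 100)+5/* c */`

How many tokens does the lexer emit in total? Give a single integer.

pos=0: emit LPAREN '('
pos=2: emit ID 'k' (now at pos=3)
pos=4: emit SEMI ';'
pos=5: emit PLUS '+'
pos=6: emit NUM '100' (now at pos=9)
pos=10: emit NUM '100' (now at pos=13)
pos=13: emit RPAREN ')'
pos=14: emit PLUS '+'
pos=15: emit NUM '5' (now at pos=16)
pos=16: enter COMMENT mode (saw '/*')
exit COMMENT mode (now at pos=23)
DONE. 9 tokens: [LPAREN, ID, SEMI, PLUS, NUM, NUM, RPAREN, PLUS, NUM]

Answer: 9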